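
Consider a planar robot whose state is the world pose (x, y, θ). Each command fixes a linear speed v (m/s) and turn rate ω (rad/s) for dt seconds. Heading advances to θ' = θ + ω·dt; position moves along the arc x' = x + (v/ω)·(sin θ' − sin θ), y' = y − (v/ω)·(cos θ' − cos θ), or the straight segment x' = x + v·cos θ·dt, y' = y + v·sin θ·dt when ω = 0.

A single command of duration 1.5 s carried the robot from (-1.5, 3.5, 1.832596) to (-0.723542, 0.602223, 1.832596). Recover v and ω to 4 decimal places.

v = -2.0000, ω = 0.0000

Δθ = 1.832596 − 1.832596 = 0.000000
ω = Δθ/dt = 0.000000/1.5 = 0.0000
ω = 0 → v = (Δx·cos θ + Δy·sin θ)/dt = -2.0000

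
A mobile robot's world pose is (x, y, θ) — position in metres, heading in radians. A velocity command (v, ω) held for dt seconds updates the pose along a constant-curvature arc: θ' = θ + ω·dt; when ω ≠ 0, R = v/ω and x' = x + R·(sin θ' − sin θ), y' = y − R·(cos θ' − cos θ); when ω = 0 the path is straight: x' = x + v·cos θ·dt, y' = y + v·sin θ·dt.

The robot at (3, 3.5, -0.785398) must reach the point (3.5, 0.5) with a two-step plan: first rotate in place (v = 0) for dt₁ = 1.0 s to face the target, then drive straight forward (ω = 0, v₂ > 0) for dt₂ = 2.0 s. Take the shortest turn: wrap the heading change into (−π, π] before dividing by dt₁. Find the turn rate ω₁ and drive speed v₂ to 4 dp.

ω₁ = -0.6202, v₂ = 1.5207

heading to target = atan2(0.5−3.5, 3.5−3) = -1.4056
Δθ = wrap(-1.4056 − -0.7854) = -0.6202; ω₁ = Δθ/dt₁ = -0.6202
distance = √((3.5−3)² + (0.5−3.5)²) = 3.0414; v₂ = distance/dt₂ = 1.5207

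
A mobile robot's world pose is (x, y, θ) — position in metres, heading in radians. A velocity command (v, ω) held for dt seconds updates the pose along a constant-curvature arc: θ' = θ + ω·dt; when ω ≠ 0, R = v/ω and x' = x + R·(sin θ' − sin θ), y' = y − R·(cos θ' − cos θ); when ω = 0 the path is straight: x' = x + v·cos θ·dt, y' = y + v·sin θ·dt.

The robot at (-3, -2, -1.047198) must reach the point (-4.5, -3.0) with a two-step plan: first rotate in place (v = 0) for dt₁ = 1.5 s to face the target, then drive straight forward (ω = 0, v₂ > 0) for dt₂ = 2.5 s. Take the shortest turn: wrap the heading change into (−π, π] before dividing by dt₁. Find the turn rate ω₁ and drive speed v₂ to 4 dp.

ω₁ = -1.0043, v₂ = 0.7211

heading to target = atan2(-3−-2, -4.5−-3) = -2.5536
Δθ = wrap(-2.5536 − -1.0472) = -1.5064; ω₁ = Δθ/dt₁ = -1.0043
distance = √((-4.5−-3)² + (-3−-2)²) = 1.8028; v₂ = distance/dt₂ = 0.7211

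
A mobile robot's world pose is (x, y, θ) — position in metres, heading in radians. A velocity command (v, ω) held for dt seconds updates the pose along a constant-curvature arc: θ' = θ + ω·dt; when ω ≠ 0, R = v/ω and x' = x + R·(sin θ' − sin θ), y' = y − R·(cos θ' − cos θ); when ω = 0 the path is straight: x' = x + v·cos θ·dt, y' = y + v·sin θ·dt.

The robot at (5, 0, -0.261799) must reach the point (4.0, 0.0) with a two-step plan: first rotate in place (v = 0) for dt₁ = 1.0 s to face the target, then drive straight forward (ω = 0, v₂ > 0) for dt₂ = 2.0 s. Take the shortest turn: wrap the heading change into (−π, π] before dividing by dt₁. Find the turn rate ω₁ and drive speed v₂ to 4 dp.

ω₁ = -2.8798, v₂ = 0.5000

heading to target = atan2(0−0, 4−5) = 3.1416
Δθ = wrap(3.1416 − -0.2618) = -2.8798; ω₁ = Δθ/dt₁ = -2.8798
distance = √((4−5)² + (0−0)²) = 1.0000; v₂ = distance/dt₂ = 0.5000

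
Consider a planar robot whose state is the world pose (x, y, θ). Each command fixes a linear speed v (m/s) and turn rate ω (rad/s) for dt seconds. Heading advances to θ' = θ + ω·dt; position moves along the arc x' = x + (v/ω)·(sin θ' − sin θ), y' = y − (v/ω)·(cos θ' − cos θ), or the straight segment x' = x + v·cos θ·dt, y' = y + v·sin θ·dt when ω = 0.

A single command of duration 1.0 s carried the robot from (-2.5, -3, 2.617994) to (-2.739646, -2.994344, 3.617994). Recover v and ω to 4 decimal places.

v = 0.2500, ω = 1.0000

Δθ = 3.617994 − 2.617994 = 1.000000
ω = Δθ/dt = 1.000000/1.0 = 1.0000
R = Δx/(sin θ' − sin θ) = 0.2500
v = R·ω = 0.2500·1.0000 = 0.2500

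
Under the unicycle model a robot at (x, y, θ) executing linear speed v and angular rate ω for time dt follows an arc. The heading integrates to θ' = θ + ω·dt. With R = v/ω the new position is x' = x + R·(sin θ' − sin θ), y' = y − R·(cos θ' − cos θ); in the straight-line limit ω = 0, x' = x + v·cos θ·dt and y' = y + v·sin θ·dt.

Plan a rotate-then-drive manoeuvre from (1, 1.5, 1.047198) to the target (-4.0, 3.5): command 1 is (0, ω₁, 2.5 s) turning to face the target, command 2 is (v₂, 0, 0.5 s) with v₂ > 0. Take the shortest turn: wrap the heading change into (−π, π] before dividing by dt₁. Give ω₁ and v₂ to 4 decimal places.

ω₁ = 0.6856, v₂ = 10.7703

heading to target = atan2(3.5−1.5, -4−1) = 2.7611
Δθ = wrap(2.7611 − 1.0472) = 1.7139; ω₁ = Δθ/dt₁ = 0.6856
distance = √((-4−1)² + (3.5−1.5)²) = 5.3852; v₂ = distance/dt₂ = 10.7703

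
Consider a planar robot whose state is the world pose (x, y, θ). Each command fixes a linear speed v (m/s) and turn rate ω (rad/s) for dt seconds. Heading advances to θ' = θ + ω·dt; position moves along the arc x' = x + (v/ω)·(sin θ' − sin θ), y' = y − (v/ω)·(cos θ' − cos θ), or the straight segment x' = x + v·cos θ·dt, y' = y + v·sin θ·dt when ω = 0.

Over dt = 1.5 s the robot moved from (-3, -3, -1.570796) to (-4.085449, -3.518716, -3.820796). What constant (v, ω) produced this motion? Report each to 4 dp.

v = 1.0000, ω = -1.5000

Δθ = -3.820796 − -1.570796 = -2.250000
ω = Δθ/dt = -2.250000/1.5 = -1.5000
R = Δx/(sin θ' − sin θ) = -0.6667
v = R·ω = -0.6667·-1.5000 = 1.0000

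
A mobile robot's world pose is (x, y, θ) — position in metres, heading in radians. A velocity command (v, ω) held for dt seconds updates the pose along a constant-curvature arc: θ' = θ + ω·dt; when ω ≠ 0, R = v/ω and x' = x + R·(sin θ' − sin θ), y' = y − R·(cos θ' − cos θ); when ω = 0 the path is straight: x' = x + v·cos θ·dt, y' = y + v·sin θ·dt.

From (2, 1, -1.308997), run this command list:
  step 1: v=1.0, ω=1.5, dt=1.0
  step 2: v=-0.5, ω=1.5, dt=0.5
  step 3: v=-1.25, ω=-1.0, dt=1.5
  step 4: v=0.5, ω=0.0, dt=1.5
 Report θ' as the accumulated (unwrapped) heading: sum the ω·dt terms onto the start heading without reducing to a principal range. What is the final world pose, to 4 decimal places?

(1.5271, -0.3342, -0.5590)

step 1: θ'=0.1910 (R=0.6667) → pose (2.7705, 0.5180, 0.1910)
step 2: θ'=0.9410 (R=-0.3333) → pose (2.5644, 0.3871, 0.9410)
step 3: θ'=-0.5590 (R=1.2500) → pose (0.8913, 0.0635, -0.5590)
step 4: θ'=-0.5590 (straight) → pose (1.5271, -0.3342, -0.5590)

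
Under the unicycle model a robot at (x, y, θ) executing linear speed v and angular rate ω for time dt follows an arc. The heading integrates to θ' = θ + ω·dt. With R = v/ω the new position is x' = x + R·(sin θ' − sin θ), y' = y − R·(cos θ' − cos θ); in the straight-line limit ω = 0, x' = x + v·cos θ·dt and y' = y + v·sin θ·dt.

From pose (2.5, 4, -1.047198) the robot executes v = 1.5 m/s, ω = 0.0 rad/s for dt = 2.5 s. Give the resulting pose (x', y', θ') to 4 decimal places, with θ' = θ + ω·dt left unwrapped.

θ' = -1.0472 + 0.0·2.5 = -1.0472
ω = 0 → straight: x' = 2.5 + 1.5·cos(-1.0472)·2.5 = 4.3750
y' = 4 + 1.5·sin(-1.0472)·2.5 = 0.7524

(4.3750, 0.7524, -1.0472)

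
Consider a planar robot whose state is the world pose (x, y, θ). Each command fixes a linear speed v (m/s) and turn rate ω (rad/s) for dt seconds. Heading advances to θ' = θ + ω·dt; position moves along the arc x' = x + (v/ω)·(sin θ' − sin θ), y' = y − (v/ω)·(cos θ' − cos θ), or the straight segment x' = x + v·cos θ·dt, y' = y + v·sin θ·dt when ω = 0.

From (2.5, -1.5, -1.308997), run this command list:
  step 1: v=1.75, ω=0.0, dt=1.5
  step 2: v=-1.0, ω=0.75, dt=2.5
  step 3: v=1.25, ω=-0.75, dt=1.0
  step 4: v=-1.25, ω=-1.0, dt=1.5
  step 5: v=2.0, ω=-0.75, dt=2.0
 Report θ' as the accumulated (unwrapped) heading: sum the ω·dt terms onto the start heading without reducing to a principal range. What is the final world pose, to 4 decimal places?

step 1: θ'=-1.3090 (straight) → pose (3.1794, -4.0356, -1.3090)
step 2: θ'=0.5660 (R=-1.3333) → pose (1.1765, -3.2552, 0.5660)
step 3: θ'=-0.1840 (R=-1.6667) → pose (2.3752, -3.0235, -0.1840)
step 4: θ'=-1.6840 (R=1.2500) → pose (1.3619, -1.6534, -1.6840)
step 5: θ'=-3.1840 (R=-2.6667) → pose (-1.4008, -4.0164, -3.1840)

(-1.4008, -4.0164, -3.1840)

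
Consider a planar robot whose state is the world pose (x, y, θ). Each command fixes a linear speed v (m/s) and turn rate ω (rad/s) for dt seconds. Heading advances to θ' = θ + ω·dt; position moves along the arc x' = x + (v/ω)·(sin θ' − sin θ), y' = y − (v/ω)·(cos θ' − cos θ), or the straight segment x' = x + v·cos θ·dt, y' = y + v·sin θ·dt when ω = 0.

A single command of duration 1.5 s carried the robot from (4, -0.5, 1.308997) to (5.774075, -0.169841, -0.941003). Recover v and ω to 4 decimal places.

Δθ = -0.941003 − 1.308997 = -2.250000
ω = Δθ/dt = -2.250000/1.5 = -1.5000
R = Δx/(sin θ' − sin θ) = -1.0000
v = R·ω = -1.0000·-1.5000 = 1.5000

v = 1.5000, ω = -1.5000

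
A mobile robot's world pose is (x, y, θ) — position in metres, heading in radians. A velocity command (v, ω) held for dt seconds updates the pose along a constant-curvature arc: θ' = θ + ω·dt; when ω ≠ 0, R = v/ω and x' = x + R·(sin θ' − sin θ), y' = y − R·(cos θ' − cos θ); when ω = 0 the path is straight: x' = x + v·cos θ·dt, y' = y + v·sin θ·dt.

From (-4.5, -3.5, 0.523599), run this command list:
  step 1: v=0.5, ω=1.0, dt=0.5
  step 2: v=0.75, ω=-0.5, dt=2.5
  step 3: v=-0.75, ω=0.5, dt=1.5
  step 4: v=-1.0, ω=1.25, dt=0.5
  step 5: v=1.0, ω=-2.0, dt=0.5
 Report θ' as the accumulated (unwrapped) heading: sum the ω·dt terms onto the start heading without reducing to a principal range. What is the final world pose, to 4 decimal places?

(-3.7397, -2.8839, 0.1486)

step 1: θ'=1.0236 (R=0.5000) → pose (-4.3230, -3.3271, 1.0236)
step 2: θ'=-0.2264 (R=-1.5000) → pose (-2.7053, -2.6459, -0.2264)
step 3: θ'=0.5236 (R=-1.5000) → pose (-3.7920, -2.8085, 0.5236)
step 4: θ'=1.1486 (R=-0.8000) → pose (-4.1218, -3.1735, 1.1486)
step 5: θ'=0.1486 (R=-0.5000) → pose (-3.7397, -2.8839, 0.1486)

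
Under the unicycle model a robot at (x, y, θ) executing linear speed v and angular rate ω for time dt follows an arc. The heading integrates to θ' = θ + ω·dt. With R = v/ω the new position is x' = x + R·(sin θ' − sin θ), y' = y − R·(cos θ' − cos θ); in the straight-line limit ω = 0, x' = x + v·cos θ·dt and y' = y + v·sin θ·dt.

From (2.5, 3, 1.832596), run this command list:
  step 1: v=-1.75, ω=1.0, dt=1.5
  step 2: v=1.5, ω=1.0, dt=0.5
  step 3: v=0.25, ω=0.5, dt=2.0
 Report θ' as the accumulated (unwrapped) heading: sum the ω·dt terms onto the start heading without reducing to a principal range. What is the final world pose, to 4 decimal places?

step 1: θ'=3.3326 (R=-1.7500) → pose (4.5226, 1.7348, 3.3326)
step 2: θ'=3.8326 (R=1.5000) → pose (3.8514, 1.4179, 3.8326)
step 3: θ'=4.8326 (R=0.5000) → pose (3.6737, 0.9727, 4.8326)

(3.6737, 0.9727, 4.8326)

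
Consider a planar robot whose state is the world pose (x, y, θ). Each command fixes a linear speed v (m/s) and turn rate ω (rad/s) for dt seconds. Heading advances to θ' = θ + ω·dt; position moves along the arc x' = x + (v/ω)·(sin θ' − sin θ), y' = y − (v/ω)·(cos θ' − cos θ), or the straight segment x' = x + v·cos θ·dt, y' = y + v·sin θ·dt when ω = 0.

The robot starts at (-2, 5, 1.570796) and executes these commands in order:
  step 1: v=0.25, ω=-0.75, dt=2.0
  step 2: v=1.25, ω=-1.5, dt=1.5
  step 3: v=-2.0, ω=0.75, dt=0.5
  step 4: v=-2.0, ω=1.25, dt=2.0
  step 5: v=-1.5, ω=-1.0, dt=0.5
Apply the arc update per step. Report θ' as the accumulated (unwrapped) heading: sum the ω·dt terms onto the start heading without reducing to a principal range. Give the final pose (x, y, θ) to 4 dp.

(-3.7932, 6.2104, 0.1958)

step 1: θ'=0.0708 (R=-0.3333) → pose (-1.6902, 5.3325, 0.0708)
step 2: θ'=-2.1792 (R=-0.8333) → pose (-0.9475, 4.0250, -2.1792)
step 3: θ'=-1.8042 (R=-2.6667) → pose (-0.5413, 4.9323, -1.8042)
step 4: θ'=0.6958 (R=-1.6000) → pose (-3.1235, 6.5305, 0.6958)
step 5: θ'=0.1958 (R=1.5000) → pose (-3.7932, 6.2104, 0.1958)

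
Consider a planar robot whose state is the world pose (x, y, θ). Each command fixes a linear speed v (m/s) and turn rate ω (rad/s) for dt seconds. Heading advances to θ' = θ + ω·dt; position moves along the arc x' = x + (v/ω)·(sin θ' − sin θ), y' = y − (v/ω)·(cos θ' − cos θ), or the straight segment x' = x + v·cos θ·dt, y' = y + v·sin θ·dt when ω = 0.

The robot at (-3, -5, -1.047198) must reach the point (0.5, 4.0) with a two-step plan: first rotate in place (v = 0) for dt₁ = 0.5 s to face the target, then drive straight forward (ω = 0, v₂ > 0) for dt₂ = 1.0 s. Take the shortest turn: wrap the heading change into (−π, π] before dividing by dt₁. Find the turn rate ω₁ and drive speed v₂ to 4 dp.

heading to target = atan2(4−-5, 0.5−-3) = 1.1999
Δθ = wrap(1.1999 − -1.0472) = 2.2471; ω₁ = Δθ/dt₁ = 4.4942
distance = √((0.5−-3)² + (4−-5)²) = 9.6566; v₂ = distance/dt₂ = 9.6566

ω₁ = 4.4942, v₂ = 9.6566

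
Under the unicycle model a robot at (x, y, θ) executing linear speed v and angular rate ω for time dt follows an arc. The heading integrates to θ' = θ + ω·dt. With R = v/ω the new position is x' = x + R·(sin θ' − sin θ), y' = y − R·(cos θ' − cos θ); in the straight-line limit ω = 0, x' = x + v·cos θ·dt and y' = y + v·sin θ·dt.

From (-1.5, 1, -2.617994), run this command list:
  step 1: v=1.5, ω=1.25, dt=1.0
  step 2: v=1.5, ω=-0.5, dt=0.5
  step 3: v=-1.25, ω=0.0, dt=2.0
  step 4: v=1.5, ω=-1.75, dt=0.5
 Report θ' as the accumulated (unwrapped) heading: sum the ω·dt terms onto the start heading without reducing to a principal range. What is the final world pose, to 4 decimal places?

(-2.2377, 0.8279, -2.4930)

step 1: θ'=-1.3680 (R=1.2000) → pose (-2.0754, -0.2809, -1.3680)
step 2: θ'=-1.6180 (R=-3.0000) → pose (-2.0173, -1.0267, -1.6180)
step 3: θ'=-1.6180 (straight) → pose (-1.8993, 1.4705, -1.6180)
step 4: θ'=-2.4930 (R=-0.8571) → pose (-2.2377, 0.8279, -2.4930)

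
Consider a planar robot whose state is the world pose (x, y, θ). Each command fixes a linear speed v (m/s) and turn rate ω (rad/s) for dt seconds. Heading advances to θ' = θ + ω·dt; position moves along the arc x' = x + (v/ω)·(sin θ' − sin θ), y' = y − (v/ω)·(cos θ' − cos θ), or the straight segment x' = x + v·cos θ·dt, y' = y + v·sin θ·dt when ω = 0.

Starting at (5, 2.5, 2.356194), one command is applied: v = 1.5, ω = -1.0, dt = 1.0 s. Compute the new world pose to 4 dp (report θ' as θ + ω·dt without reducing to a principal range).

(4.5951, 3.8801, 1.3562)

θ' = 2.3562 + -1.0·1.0 = 1.3562
R = v/ω = 1.5/-1.0 = -1.5000
x' = 5 + -1.5000·(sin 1.3562 − sin 2.3562) = 4.5951
y' = 2.5 − -1.5000·(cos 1.3562 − cos 2.3562) = 3.8801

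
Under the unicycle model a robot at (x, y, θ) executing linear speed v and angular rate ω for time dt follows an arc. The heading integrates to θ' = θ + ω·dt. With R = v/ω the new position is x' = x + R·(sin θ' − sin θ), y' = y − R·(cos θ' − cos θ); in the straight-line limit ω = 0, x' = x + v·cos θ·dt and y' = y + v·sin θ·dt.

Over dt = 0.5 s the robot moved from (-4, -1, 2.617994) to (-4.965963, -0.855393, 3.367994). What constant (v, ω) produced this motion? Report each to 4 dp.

v = 2.0000, ω = 1.5000

Δθ = 3.367994 − 2.617994 = 0.750000
ω = Δθ/dt = 0.750000/0.5 = 1.5000
R = Δx/(sin θ' − sin θ) = 1.3333
v = R·ω = 1.3333·1.5000 = 2.0000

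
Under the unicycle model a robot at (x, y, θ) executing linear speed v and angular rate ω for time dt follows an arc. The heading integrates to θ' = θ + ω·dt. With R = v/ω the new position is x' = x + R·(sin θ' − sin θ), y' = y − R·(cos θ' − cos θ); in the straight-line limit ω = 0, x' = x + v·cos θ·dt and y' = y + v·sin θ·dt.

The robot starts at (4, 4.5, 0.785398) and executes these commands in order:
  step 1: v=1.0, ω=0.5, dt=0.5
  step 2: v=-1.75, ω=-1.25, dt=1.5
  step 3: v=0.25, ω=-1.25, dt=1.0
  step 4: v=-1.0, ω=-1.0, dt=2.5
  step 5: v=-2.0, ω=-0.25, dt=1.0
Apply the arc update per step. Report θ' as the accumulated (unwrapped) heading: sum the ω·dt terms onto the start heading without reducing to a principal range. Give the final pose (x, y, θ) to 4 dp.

step 1: θ'=1.0354 (R=2.0000) → pose (4.3059, 4.8938, 1.0354)
step 2: θ'=-0.8396 (R=1.4000) → pose (2.0597, 4.6732, -0.8396)
step 3: θ'=-2.0896 (R=-0.2000) → pose (2.0845, 4.4405, -2.0896)
step 4: θ'=-4.5896 (R=1.0000) → pose (3.9454, 4.0672, -4.5896)
step 5: θ'=-4.8396 (R=8.0000) → pose (3.9410, 2.0724, -4.8396)

(3.9410, 2.0724, -4.8396)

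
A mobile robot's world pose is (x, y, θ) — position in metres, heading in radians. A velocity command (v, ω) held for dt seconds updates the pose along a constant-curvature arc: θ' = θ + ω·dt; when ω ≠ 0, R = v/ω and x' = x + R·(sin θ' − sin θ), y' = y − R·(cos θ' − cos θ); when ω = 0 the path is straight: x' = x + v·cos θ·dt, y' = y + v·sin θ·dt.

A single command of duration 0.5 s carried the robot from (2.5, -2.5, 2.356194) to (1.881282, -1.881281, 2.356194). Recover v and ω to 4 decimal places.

Δθ = 2.356194 − 2.356194 = 0.000000
ω = Δθ/dt = 0.000000/0.5 = 0.0000
ω = 0 → v = (Δx·cos θ + Δy·sin θ)/dt = 1.7500

v = 1.7500, ω = 0.0000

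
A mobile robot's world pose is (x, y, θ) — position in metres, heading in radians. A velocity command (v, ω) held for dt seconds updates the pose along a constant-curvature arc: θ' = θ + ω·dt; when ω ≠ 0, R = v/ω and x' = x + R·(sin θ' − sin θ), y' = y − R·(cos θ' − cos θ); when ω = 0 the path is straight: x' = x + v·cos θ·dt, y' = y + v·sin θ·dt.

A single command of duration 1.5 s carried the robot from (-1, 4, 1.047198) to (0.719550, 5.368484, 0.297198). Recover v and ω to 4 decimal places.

Δθ = 0.297198 − 1.047198 = -0.750000
ω = Δθ/dt = -0.750000/1.5 = -0.5000
R = Δx/(sin θ' − sin θ) = -3.0000
v = R·ω = -3.0000·-0.5000 = 1.5000

v = 1.5000, ω = -0.5000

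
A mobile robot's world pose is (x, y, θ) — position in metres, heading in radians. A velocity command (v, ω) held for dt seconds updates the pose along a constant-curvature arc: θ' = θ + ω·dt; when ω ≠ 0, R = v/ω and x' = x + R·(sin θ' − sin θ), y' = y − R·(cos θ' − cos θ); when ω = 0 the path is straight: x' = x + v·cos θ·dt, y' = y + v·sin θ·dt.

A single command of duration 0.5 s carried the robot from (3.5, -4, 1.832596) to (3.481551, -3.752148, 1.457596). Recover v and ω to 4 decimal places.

v = 0.5000, ω = -0.7500

Δθ = 1.457596 − 1.832596 = -0.375000
ω = Δθ/dt = -0.375000/0.5 = -0.7500
R = −Δy/(cos θ' − cos θ) = -0.6667
v = R·ω = -0.6667·-0.7500 = 0.5000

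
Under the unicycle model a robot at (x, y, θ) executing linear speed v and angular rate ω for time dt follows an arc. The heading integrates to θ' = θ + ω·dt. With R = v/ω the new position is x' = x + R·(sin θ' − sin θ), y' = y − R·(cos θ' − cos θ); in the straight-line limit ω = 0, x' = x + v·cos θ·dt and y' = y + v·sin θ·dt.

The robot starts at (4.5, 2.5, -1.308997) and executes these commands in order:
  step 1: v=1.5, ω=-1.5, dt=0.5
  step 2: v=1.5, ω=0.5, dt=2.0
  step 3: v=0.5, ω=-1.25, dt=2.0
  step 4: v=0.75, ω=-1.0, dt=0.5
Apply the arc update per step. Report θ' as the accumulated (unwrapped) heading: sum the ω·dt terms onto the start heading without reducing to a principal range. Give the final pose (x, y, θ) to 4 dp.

(3.6488, -1.4361, -4.0590)

step 1: θ'=-2.0590 (R=-1.0000) → pose (4.4173, 1.7721, -2.0590)
step 2: θ'=-1.0590 (R=3.0000) → pose (4.4512, -1.1042, -1.0590)
step 3: θ'=-3.5590 (R=-0.4000) → pose (3.9403, -1.6658, -3.5590)
step 4: θ'=-4.0590 (R=-0.7500) → pose (3.6488, -1.4361, -4.0590)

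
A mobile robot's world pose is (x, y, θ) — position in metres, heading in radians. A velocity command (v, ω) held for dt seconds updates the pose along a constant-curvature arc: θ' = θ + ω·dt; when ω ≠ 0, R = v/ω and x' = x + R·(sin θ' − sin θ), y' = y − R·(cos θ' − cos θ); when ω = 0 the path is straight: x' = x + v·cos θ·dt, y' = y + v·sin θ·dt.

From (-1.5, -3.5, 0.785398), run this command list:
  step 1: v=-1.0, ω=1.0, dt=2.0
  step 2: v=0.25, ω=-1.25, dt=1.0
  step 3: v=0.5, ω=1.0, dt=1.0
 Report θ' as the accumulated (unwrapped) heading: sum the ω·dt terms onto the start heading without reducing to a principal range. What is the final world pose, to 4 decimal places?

step 1: θ'=2.7854 (R=-1.0000) → pose (-1.1416, -5.1443, 2.7854)
step 2: θ'=1.5354 (R=-0.2000) → pose (-1.2717, -4.9498, 1.5354)
step 3: θ'=2.5354 (R=0.5000) → pose (-1.4866, -4.5212, 2.5354)

(-1.4866, -4.5212, 2.5354)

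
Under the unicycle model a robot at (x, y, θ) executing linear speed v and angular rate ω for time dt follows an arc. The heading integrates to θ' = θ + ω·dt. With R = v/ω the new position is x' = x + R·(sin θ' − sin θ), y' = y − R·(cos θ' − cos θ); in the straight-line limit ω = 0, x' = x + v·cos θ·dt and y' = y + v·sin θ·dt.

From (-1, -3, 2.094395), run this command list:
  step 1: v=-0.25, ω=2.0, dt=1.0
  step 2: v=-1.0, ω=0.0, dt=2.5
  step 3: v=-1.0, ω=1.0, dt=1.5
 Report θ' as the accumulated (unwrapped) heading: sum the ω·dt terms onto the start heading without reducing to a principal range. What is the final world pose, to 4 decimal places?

step 1: θ'=4.0944 (R=-0.1250) → pose (-0.7899, -3.0099, 4.0944)
step 2: θ'=4.0944 (straight) → pose (0.6586, -0.9723, 4.0944)
step 3: θ'=5.5944 (R=-1.0000) → pose (0.4792, 0.3791, 5.5944)

(0.4792, 0.3791, 5.5944)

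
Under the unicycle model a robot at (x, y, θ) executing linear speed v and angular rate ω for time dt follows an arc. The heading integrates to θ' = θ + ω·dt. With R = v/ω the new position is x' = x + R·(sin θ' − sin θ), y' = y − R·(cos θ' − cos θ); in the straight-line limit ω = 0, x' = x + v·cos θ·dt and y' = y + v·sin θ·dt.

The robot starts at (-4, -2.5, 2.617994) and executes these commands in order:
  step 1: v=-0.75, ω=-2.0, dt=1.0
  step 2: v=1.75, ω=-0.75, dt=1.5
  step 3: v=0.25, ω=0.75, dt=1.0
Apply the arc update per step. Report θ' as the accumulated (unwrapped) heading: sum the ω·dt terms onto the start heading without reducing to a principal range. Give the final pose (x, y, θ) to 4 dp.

(-1.2433, -3.0245, 0.2430)

step 1: θ'=0.6180 (R=0.3750) → pose (-3.9702, -3.1304, 0.6180)
step 2: θ'=-0.5070 (R=-2.3333) → pose (-1.4853, -2.9924, -0.5070)
step 3: θ'=0.2430 (R=0.3333) → pose (-1.2433, -3.0245, 0.2430)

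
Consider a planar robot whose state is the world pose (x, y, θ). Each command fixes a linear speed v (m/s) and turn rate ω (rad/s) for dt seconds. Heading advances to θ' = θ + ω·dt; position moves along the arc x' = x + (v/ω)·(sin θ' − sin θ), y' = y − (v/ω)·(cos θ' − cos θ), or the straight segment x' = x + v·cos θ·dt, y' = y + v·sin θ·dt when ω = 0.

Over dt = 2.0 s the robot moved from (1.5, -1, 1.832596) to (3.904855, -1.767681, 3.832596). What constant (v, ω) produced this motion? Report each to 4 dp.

v = -1.5000, ω = 1.0000

Δθ = 3.832596 − 1.832596 = 2.000000
ω = Δθ/dt = 2.000000/2.0 = 1.0000
R = Δx/(sin θ' − sin θ) = -1.5000
v = R·ω = -1.5000·1.0000 = -1.5000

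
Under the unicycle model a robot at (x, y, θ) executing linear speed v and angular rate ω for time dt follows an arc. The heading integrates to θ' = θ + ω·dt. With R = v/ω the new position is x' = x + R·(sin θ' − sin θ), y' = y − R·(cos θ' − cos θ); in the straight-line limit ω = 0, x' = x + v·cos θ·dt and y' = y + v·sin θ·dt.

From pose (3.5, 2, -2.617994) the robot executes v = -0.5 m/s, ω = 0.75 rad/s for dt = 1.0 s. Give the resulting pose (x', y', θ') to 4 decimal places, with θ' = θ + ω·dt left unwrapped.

θ' = -2.6180 + 0.75·1.0 = -1.8680
R = v/ω = -0.5/0.75 = -0.6667
x' = 3.5 + -0.6667·(sin -1.8680 − sin -2.6180) = 3.8041
y' = 2 − -0.6667·(cos -1.8680 − cos -2.6180) = 2.3821

(3.8041, 2.3821, -1.8680)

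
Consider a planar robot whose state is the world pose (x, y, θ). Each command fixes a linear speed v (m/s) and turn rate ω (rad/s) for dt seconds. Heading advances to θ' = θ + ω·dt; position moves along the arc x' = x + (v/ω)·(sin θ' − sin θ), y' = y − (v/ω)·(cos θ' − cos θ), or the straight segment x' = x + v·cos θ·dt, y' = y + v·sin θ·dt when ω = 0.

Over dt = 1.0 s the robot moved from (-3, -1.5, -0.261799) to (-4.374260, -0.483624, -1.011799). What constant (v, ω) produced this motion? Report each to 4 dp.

v = -1.7500, ω = -0.7500

Δθ = -1.011799 − -0.261799 = -0.750000
ω = Δθ/dt = -0.750000/1.0 = -0.7500
R = Δx/(sin θ' − sin θ) = 2.3333
v = R·ω = 2.3333·-0.7500 = -1.7500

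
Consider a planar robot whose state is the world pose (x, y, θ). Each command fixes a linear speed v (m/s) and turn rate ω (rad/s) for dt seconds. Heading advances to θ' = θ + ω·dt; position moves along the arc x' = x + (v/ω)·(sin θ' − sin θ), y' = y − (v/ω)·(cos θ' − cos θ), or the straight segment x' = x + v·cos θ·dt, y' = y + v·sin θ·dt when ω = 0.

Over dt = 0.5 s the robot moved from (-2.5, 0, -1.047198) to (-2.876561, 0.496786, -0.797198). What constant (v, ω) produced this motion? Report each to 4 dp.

v = -1.2500, ω = 0.5000

Δθ = -0.797198 − -1.047198 = 0.250000
ω = Δθ/dt = 0.250000/0.5 = 0.5000
R = −Δy/(cos θ' − cos θ) = -2.5000
v = R·ω = -2.5000·0.5000 = -1.2500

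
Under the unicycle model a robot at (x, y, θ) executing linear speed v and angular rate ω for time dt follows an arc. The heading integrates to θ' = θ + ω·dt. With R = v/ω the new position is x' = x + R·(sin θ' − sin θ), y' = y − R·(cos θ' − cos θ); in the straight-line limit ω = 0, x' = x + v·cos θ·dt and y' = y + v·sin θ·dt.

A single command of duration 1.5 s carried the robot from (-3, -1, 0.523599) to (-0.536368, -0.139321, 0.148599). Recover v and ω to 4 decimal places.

Δθ = 0.148599 − 0.523599 = -0.375000
ω = Δθ/dt = -0.375000/1.5 = -0.2500
R = Δx/(sin θ' − sin θ) = -7.0000
v = R·ω = -7.0000·-0.2500 = 1.7500

v = 1.7500, ω = -0.2500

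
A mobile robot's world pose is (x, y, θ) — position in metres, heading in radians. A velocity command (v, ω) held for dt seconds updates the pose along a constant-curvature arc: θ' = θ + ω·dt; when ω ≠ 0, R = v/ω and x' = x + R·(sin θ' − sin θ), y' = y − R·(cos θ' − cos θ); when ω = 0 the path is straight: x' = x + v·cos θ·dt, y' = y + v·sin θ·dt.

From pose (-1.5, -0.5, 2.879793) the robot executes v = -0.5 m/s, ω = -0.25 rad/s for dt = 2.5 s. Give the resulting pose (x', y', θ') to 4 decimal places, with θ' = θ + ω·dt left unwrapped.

(-0.4675, -1.1681, 2.2548)

θ' = 2.8798 + -0.25·2.5 = 2.2548
R = v/ω = -0.5/-0.25 = 2.0000
x' = -1.5 + 2.0000·(sin 2.2548 − sin 2.8798) = -0.4675
y' = -0.5 − 2.0000·(cos 2.2548 − cos 2.8798) = -1.1681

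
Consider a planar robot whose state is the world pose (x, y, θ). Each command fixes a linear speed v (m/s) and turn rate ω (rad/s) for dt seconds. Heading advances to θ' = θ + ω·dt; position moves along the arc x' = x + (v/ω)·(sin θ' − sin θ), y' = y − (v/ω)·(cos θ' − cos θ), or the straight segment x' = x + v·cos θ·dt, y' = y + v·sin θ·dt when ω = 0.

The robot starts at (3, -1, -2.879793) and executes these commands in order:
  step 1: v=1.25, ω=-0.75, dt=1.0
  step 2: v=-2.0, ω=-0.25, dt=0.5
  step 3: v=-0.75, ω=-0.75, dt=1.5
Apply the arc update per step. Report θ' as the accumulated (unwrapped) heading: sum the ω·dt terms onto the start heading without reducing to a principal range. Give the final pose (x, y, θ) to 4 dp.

step 1: θ'=-3.6298 (R=-1.6667) → pose (1.7869, -0.8621, -3.6298)
step 2: θ'=-3.7548 (R=8.0000) → pose (2.6385, -1.3850, -3.7548)
step 3: θ'=-4.8798 (R=1.0000) → pose (3.0490, -2.3695, -4.8798)

(3.0490, -2.3695, -4.8798)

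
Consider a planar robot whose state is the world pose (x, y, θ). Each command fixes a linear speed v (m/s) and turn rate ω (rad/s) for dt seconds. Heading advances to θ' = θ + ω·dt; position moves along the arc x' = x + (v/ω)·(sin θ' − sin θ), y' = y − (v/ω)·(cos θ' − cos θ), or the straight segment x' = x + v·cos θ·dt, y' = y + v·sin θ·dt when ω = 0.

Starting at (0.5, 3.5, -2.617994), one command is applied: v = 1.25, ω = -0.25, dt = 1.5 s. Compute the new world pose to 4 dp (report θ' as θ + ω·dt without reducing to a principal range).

θ' = -2.6180 + -0.25·1.5 = -2.9930
R = v/ω = 1.25/-0.25 = -5.0000
x' = 0.5 + -5.0000·(sin -2.9930 − sin -2.6180) = -1.2597
y' = 3.5 − -5.0000·(cos -2.9930 − cos -2.6180) = 2.8852

(-1.2597, 2.8852, -2.9930)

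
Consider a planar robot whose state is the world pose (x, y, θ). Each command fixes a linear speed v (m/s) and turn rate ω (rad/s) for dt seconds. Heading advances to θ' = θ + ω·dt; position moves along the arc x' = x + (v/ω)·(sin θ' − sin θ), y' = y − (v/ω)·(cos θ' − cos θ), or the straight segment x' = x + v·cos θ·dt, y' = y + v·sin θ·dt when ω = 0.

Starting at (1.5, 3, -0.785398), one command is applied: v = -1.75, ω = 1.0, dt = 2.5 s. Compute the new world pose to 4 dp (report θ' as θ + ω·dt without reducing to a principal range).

θ' = -0.7854 + 1.0·2.5 = 1.7146
R = v/ω = -1.75/1.0 = -1.7500
x' = 1.5 + -1.7500·(sin 1.7146 − sin -0.7854) = -1.4694
y' = 3 − -1.7500·(cos 1.7146 − cos -0.7854) = 1.5118

(-1.4694, 1.5118, 1.7146)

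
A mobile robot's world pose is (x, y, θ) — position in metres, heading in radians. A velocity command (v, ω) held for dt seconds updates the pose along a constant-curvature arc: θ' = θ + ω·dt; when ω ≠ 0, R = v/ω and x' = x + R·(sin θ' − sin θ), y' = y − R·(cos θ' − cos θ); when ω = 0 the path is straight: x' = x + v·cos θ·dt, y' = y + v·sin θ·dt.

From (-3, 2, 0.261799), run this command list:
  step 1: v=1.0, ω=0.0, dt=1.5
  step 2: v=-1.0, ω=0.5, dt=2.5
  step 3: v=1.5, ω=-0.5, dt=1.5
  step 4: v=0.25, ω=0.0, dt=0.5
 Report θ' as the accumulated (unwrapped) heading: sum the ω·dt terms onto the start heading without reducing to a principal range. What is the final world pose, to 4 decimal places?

(-2.0154, 2.6545, 0.7618)

step 1: θ'=0.2618 (straight) → pose (-1.5511, 2.3882, 0.2618)
step 2: θ'=1.5118 (R=-2.0000) → pose (-3.0300, 0.5743, 1.5118)
step 3: θ'=0.7618 (R=-3.0000) → pose (-2.1059, 2.5682, 0.7618)
step 4: θ'=0.7618 (straight) → pose (-2.0154, 2.6545, 0.7618)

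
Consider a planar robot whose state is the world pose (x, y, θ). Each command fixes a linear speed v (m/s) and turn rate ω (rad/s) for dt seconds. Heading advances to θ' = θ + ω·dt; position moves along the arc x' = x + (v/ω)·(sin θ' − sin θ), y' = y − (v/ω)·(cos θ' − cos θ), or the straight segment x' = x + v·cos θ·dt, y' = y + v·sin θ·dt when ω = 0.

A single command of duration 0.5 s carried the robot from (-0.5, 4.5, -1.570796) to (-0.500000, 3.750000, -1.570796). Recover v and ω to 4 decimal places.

Δθ = -1.570796 − -1.570796 = 0.000000
ω = Δθ/dt = 0.000000/0.5 = 0.0000
ω = 0 → v = (Δx·cos θ + Δy·sin θ)/dt = 1.5000

v = 1.5000, ω = 0.0000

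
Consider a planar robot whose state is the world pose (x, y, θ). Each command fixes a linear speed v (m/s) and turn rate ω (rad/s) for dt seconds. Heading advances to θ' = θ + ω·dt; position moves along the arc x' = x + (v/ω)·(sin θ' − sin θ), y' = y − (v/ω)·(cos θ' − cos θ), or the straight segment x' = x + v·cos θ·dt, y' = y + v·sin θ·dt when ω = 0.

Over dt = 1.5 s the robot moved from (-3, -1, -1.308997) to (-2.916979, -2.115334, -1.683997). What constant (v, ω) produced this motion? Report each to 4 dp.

v = 0.7500, ω = -0.2500

Δθ = -1.683997 − -1.308997 = -0.375000
ω = Δθ/dt = -0.375000/1.5 = -0.2500
R = −Δy/(cos θ' − cos θ) = -3.0000
v = R·ω = -3.0000·-0.2500 = 0.7500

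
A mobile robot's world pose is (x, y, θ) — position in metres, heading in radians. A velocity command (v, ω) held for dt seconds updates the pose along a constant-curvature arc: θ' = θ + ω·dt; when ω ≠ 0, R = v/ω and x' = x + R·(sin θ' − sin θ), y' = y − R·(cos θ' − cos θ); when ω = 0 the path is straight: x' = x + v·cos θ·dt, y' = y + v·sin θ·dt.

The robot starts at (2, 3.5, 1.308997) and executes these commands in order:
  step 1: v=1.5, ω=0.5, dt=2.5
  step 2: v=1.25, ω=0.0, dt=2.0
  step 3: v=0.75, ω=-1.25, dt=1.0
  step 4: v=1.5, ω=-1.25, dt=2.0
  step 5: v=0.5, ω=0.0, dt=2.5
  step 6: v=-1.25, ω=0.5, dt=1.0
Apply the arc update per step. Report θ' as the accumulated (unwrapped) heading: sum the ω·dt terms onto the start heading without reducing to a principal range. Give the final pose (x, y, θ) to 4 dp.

step 1: θ'=2.5590 (R=3.0000) → pose (0.7528, 6.7816, 2.5590)
step 2: θ'=2.5590 (straight) → pose (-1.3348, 8.1571, 2.5590)
step 3: θ'=1.3090 (R=-0.6000) → pose (-1.5842, 8.8134, 1.3090)
step 4: θ'=-1.1910 (R=-1.2000) → pose (0.6894, 8.9477, -1.1910)
step 5: θ'=-1.1910 (straight) → pose (1.1528, 7.7867, -1.1910)
step 6: θ'=-0.6910 (R=-2.5000) → pose (0.4242, 8.7864, -0.6910)

(0.4242, 8.7864, -0.6910)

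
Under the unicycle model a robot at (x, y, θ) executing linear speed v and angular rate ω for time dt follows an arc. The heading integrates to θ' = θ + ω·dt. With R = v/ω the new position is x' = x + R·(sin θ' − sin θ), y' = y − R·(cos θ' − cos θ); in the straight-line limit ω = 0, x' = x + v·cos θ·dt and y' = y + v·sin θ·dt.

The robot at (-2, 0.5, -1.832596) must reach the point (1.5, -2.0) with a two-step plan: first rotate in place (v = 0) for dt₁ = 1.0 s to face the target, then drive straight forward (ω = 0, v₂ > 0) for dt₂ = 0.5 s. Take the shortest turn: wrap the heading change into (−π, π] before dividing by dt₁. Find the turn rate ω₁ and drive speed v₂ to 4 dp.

heading to target = atan2(-2−0.5, 1.5−-2) = -0.6202
Δθ = wrap(-0.6202 − -1.8326) = 1.2123; ω₁ = Δθ/dt₁ = 1.2123
distance = √((1.5−-2)² + (-2−0.5)²) = 4.3012; v₂ = distance/dt₂ = 8.6023

ω₁ = 1.2123, v₂ = 8.6023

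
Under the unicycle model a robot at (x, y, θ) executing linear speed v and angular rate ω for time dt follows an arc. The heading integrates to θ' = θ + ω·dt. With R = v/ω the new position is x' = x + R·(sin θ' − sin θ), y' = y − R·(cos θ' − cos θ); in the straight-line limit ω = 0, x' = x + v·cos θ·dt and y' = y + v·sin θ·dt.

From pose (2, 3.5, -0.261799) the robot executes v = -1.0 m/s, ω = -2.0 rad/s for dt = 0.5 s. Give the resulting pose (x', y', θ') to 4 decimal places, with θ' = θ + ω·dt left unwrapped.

θ' = -0.2618 + -2.0·0.5 = -1.2618
R = v/ω = -1.0/-2.0 = 0.5000
x' = 2 + 0.5000·(sin -1.2618 − sin -0.2618) = 1.6531
y' = 3.5 − 0.5000·(cos -1.2618 − cos -0.2618) = 3.8309

(1.6531, 3.8309, -1.2618)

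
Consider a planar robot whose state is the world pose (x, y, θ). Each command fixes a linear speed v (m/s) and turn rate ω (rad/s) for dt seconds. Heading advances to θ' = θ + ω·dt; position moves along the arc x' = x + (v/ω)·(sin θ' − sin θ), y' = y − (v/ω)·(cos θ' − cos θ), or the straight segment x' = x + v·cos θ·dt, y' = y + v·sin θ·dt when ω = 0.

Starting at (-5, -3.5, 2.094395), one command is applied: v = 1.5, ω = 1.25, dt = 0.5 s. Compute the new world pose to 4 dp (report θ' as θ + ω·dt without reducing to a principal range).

θ' = 2.0944 + 1.25·0.5 = 2.7194
R = v/ω = 1.5/1.25 = 1.2000
x' = -5 + 1.2000·(sin 2.7194 − sin 2.0944) = -5.5475
y' = -3.5 − 1.2000·(cos 2.7194 − cos 2.0944) = -3.0054

(-5.5475, -3.0054, 2.7194)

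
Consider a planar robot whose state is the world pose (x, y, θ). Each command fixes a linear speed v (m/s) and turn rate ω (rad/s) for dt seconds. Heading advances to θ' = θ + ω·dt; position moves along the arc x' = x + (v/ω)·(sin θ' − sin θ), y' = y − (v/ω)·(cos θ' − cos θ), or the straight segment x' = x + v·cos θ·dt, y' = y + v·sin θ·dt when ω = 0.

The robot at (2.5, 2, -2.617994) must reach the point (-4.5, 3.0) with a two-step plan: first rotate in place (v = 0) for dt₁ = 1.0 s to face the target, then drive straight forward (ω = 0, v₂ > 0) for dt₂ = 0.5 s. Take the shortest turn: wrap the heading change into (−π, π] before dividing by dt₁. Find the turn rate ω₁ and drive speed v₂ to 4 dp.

heading to target = atan2(3−2, -4.5−2.5) = 2.9997
Δθ = wrap(2.9997 − -2.6180) = -0.6655; ω₁ = Δθ/dt₁ = -0.6655
distance = √((-4.5−2.5)² + (3−2)²) = 7.0711; v₂ = distance/dt₂ = 14.1421

ω₁ = -0.6655, v₂ = 14.1421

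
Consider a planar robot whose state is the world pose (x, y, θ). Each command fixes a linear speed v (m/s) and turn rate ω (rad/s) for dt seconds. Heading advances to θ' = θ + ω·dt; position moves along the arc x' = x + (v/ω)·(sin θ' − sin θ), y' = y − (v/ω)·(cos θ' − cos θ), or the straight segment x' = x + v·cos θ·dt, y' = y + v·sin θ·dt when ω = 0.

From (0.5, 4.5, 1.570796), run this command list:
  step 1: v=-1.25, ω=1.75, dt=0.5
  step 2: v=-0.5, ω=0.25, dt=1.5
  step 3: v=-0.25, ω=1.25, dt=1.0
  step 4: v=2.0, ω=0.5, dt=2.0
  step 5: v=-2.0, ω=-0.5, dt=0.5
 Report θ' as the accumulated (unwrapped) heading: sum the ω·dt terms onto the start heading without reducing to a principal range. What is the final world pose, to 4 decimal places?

step 1: θ'=2.4458 (R=-0.7143) → pose (0.7564, 3.9518, 2.4458)
step 2: θ'=2.8208 (R=-2.0000) → pose (1.4078, 3.5889, 2.8208)
step 3: θ'=4.0708 (R=-0.2000) → pose (1.6311, 3.6590, 4.0708)
step 4: θ'=5.0708 (R=4.0000) → pose (1.0898, -0.1380, 5.0708)
step 5: θ'=4.8208 (R=4.0000) → pose (0.8591, 0.8323, 4.8208)

(0.8591, 0.8323, 4.8208)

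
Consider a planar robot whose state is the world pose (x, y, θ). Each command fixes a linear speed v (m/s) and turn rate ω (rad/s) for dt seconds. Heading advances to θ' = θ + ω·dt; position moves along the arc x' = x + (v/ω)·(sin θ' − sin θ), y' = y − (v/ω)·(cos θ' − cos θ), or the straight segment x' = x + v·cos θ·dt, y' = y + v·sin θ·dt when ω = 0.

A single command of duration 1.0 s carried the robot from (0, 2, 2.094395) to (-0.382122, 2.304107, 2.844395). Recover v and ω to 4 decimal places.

Δθ = 2.844395 − 2.094395 = 0.750000
ω = Δθ/dt = 0.750000/1.0 = 0.7500
R = Δx/(sin θ' − sin θ) = 0.6667
v = R·ω = 0.6667·0.7500 = 0.5000

v = 0.5000, ω = 0.7500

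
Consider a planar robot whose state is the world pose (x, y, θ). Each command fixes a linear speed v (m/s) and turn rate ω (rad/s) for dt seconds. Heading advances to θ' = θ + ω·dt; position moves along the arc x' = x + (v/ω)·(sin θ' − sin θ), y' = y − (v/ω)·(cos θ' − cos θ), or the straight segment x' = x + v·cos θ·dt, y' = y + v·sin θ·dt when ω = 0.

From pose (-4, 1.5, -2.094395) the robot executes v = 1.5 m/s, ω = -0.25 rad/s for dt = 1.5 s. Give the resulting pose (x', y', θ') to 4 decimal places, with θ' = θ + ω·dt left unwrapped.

(-5.4599, -0.1947, -2.4694)

θ' = -2.0944 + -0.25·1.5 = -2.4694
R = v/ω = 1.5/-0.25 = -6.0000
x' = -4 + -6.0000·(sin -2.4694 − sin -2.0944) = -5.4599
y' = 1.5 − -6.0000·(cos -2.4694 − cos -2.0944) = -0.1947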